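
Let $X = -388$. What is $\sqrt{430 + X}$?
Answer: $\sqrt{42} \approx 6.4807$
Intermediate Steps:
$\sqrt{430 + X} = \sqrt{430 - 388} = \sqrt{42}$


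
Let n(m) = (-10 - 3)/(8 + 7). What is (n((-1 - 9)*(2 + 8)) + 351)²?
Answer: 27583504/225 ≈ 1.2259e+5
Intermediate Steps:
n(m) = -13/15
(n((-1 - 9)*(2 + 8)) + 351)² = (-13/15 + 351)² = (5252/15)² = 27583504/225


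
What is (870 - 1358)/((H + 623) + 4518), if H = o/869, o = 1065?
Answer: -212036/2234297 ≈ -0.094900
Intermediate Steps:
H = 1065/869 ≈ 1.2255
(870 - 1358)/((H + 623) + 4518) = (870 - 1358)/((1065/869 + 623) + 4518) = -488/(542452/869 + 4518) = -488/4468594/869 = -488*869/4468594 = -212036/2234297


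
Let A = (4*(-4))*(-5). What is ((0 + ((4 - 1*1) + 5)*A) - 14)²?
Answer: 391876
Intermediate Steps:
A = 80 (A = -16*(-5) = 80)
((0 + ((4 - 1*1) + 5)*A) - 14)² = ((0 + ((4 - 1*1) + 5)*80) - 14)² = ((0 + ((4 - 1) + 5)*80) - 14)² = ((0 + (3 + 5)*80) - 14)² = ((0 + 8*80) - 14)² = ((0 + 640) - 14)² = (640 - 14)² = 626² = 391876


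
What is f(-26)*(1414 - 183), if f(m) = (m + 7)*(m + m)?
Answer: 1216228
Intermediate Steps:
f(m) = 2*m*(7 + m) (f(m) = (7 + m)*(2*m) = 2*m*(7 + m))
f(-26)*(1414 - 183) = (2*(-26)*(7 - 26))*(1414 - 183) = (2*(-26)*(-19))*1231 = 988*1231 = 1216228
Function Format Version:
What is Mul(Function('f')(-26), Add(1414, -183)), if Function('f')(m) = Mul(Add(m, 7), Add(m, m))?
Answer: 1216228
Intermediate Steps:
Function('f')(m) = Mul(2, m, Add(7, m)) (Function('f')(m) = Mul(Add(7, m), Mul(2, m)) = Mul(2, m, Add(7, m)))
Mul(Function('f')(-26), Add(1414, -183)) = Mul(Mul(2, -26, Add(7, -26)), Add(1414, -183)) = Mul(Mul(2, -26, -19), 1231) = Mul(988, 1231) = 1216228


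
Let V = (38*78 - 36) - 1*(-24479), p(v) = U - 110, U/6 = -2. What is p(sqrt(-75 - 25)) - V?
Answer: -27529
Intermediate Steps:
U = -12 (U = 6*(-2) = -12)
p(v) = -122 (p(v) = -12 - 110 = -122)
V = 27407 (V = (2964 - 36) + 24479 = 2928 + 24479 = 27407)
p(sqrt(-75 - 25)) - V = -122 - 1*27407 = -122 - 27407 = -27529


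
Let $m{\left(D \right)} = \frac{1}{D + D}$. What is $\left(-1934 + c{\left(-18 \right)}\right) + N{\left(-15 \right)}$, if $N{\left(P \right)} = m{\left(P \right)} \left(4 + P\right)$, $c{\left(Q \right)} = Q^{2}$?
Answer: $- \frac{48289}{30} \approx -1609.6$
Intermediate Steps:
$m{\left(D \right)} = \frac{1}{2 D}$
$N{\left(P \right)} = \frac{4 + P}{2 P}$ ($N{\left(P \right)} = \frac{1}{2 P} \left(4 + P\right) = \frac{4 + P}{2 P}$)
$\left(-1934 + c{\left(-18 \right)}\right) + N{\left(-15 \right)} = \left(-1934 + \left(-18\right)^{2}\right) + \frac{4 - 15}{2 \left(-15\right)} = \left(-1934 + 324\right) + \frac{1}{2} \left(- \frac{1}{15}\right) \left(-11\right) = -1610 + \frac{11}{30} = - \frac{48289}{30}$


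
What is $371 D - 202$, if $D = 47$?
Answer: $17235$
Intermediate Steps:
$371 D - 202 = 371 \cdot 47 - 202 = 17437 - 202 = 17235$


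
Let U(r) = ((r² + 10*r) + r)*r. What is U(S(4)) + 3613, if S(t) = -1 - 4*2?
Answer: 3775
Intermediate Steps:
S(t) = -9 (S(t) = -1 - 8 = -9)
U(r) = r*(r² + 11*r) (U(r) = (r² + 11*r)*r = r*(r² + 11*r))
U(S(4)) + 3613 = (-9)²*(11 - 9) + 3613 = 81*2 + 3613 = 162 + 3613 = 3775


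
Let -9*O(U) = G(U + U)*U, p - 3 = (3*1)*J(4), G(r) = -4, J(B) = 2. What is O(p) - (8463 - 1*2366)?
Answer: -6093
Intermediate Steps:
p = 9 (p = 3 + (3*1)*2 = 3 + 3*2 = 3 + 6 = 9)
O(U) = 4*U/9 (O(U) = -(-4)*U/9 = 4*U/9)
O(p) - (8463 - 1*2366) = (4/9)*9 - (8463 - 1*2366) = 4 - (8463 - 2366) = 4 - 1*6097 = 4 - 6097 = -6093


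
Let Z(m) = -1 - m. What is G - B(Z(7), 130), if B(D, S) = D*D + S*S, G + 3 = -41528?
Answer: -58495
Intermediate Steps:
G = -41531 (G = -3 - 41528 = -41531)
B(D, S) = D² + S²
G - B(Z(7), 130) = -41531 - ((-1 - 1*7)² + 130²) = -41531 - ((-1 - 7)² + 16900) = -41531 - ((-8)² + 16900) = -41531 - (64 + 16900) = -41531 - 1*16964 = -41531 - 16964 = -58495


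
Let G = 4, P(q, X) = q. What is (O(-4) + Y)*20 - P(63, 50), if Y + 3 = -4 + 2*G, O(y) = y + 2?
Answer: -83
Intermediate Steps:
O(y) = 2 + y
Y = 1 (Y = -3 + (-4 + 2*4) = -3 + (-4 + 8) = -3 + 4 = 1)
(O(-4) + Y)*20 - P(63, 50) = ((2 - 4) + 1)*20 - 1*63 = (-2 + 1)*20 - 63 = -1*20 - 63 = -20 - 63 = -83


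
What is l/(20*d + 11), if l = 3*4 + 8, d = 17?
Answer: 20/351 ≈ 0.056980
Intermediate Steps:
l = 20 (l = 12 + 8 = 20)
l/(20*d + 11) = 20/(20*17 + 11) = 20/(340 + 11) = 20/351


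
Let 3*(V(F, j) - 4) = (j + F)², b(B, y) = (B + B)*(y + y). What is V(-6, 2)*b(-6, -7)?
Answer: 1568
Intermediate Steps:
b(B, y) = 4*B*y (b(B, y) = (2*B)*(2*y) = 4*B*y)
V(F, j) = 4 + (F + j)²/3 (V(F, j) = 4 + (j + F)²/3 = 4 + (F + j)²/3)
V(-6, 2)*b(-6, -7) = (4 + (-6 + 2)²/3)*(4*(-6)*(-7)) = (4 + (⅓)*(-4)²)*168 = (4 + (⅓)*16)*168 = (4 + 16/3)*168 = (28/3)*168 = 1568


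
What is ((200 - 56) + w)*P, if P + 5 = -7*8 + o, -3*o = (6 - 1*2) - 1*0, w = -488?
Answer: 64328/3 ≈ 21443.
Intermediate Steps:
o = -4/3 (o = -((6 - 1*2) - 1*0)/3 = -((6 - 2) + 0)/3 = -(4 + 0)/3 = -⅓*4 = -4/3 ≈ -1.3333)
P = -187/3 (P = -5 + (-7*8 - 4/3) = -5 + (-56 - 4/3) = -5 - 172/3 = -187/3 ≈ -62.333)
((200 - 56) + w)*P = ((200 - 56) - 488)*(-187/3) = (144 - 488)*(-187/3) = -344*(-187/3) = 64328/3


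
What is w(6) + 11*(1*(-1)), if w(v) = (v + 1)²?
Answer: 38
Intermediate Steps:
w(v) = (1 + v)²
w(6) + 11*(1*(-1)) = (1 + 6)² + 11*(1*(-1)) = 7² + 11*(-1) = 49 - 11 = 38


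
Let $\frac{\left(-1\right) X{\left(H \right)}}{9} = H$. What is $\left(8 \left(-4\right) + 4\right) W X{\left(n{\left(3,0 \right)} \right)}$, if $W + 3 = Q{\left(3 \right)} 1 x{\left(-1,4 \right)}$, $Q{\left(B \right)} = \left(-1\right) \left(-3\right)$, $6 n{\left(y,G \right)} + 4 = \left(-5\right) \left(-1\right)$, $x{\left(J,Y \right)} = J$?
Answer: $-252$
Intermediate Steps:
$n{\left(y,G \right)} = \frac{1}{6}$ ($n{\left(y,G \right)} = - \frac{2}{3} + \frac{\left(-5\right) \left(-1\right)}{6} = - \frac{2}{3} + \frac{1}{6} \cdot 5 = - \frac{2}{3} + \frac{5}{6} = \frac{1}{6}$)
$Q{\left(B \right)} = 3$
$X{\left(H \right)} = - 9 H$
$W = -6$ ($W = -3 + 3 \cdot 1 \left(-1\right) = -3 + 3 \left(-1\right) = -3 - 3 = -6$)
$\left(8 \left(-4\right) + 4\right) W X{\left(n{\left(3,0 \right)} \right)} = \left(8 \left(-4\right) + 4\right) \left(-6\right) \left(\left(-9\right) \frac{1}{6}\right) = \left(-32 + 4\right) \left(-6\right) \left(- \frac{3}{2}\right) = \left(-28\right) \left(-6\right) \left(- \frac{3}{2}\right) = 168 \left(- \frac{3}{2}\right) = -252$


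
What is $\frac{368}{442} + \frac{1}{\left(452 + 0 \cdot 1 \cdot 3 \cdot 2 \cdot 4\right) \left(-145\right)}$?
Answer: $\frac{12059139}{14484340} \approx 0.83256$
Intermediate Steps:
$\frac{368}{442} + \frac{1}{\left(452 + 0 \cdot 1 \cdot 3 \cdot 2 \cdot 4\right) \left(-145\right)} = 368 \cdot \frac{1}{442} + \frac{1}{452 + 0 \cdot 3 \cdot 2 \cdot 4} \left(- \frac{1}{145}\right) = \frac{184}{221} + \frac{1}{452 + 0 \cdot 6 \cdot 4} \left(- \frac{1}{145}\right) = \frac{184}{221} + \frac{1}{452 + 0 \cdot 4} \left(- \frac{1}{145}\right) = \frac{184}{221} + \frac{1}{452 + 0} \left(- \frac{1}{145}\right) = \frac{184}{221} + \frac{1}{452} \left(- \frac{1}{145}\right) = \frac{184}{221} - \frac{1}{65540} = \frac{12059139}{14484340}$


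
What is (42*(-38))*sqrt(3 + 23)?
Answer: -1596*sqrt(26) ≈ -8138.0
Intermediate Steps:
(42*(-38))*sqrt(3 + 23) = -1596*sqrt(26)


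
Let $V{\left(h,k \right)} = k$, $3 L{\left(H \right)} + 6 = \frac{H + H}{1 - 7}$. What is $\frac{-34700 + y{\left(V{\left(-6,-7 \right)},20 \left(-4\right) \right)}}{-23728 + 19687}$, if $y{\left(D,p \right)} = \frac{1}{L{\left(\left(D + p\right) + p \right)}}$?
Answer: $\frac{5170291}{602109} \approx 8.587$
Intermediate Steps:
$L{\left(H \right)} = -2 - \frac{H}{9}$ ($L{\left(H \right)} = -2 + \frac{\left(H + H\right) \frac{1}{1 - 7}}{3} = -2 + \frac{2 H \frac{1}{-6}}{3} = -2 + \frac{2 H \left(- \frac{1}{6}\right)}{3} = -2 + \frac{\left(- \frac{1}{3}\right) H}{3} = -2 - \frac{H}{9}$)
$y{\left(D,p \right)} = \frac{1}{-2 - \frac{2 p}{9} - \frac{D}{9}}$ ($y{\left(D,p \right)} = \frac{1}{-2 - \frac{\left(D + p\right) + p}{9}} = \frac{1}{-2 - \frac{D + 2 p}{9}} = \frac{1}{-2 - \left(\frac{D}{9} + \frac{2 p}{9}\right)} = \frac{1}{-2 - \frac{2 p}{9} - \frac{D}{9}}$)
$\frac{-34700 + y{\left(V{\left(-6,-7 \right)},20 \left(-4\right) \right)}}{-23728 + 19687} = \frac{-34700 - \frac{9}{18 - 7 + 2 \cdot 20 \left(-4\right)}}{-23728 + 19687} = \frac{-34700 - \frac{9}{18 - 7 + 2 \left(-80\right)}}{-4041} = \left(-34700 - \frac{9}{18 - 7 - 160}\right) \left(- \frac{1}{4041}\right) = \left(-34700 - \frac{9}{-149}\right) \left(- \frac{1}{4041}\right) = \left(-34700 - - \frac{9}{149}\right) \left(- \frac{1}{4041}\right) = \left(-34700 + \frac{9}{149}\right) \left(- \frac{1}{4041}\right) = \left(- \frac{5170291}{149}\right) \left(- \frac{1}{4041}\right) = \frac{5170291}{602109}$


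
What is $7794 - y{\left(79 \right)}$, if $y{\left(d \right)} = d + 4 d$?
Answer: $7399$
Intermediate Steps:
$y{\left(d \right)} = 5 d$
$7794 - y{\left(79 \right)} = 7794 - 5 \cdot 79 = 7794 - 395 = 7399$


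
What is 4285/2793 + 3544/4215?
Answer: 9319889/3924165 ≈ 2.3750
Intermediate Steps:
4285/2793 + 3544/4215 = 9319889/3924165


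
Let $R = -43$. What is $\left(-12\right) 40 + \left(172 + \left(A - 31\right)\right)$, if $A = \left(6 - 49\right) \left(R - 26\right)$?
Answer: $2628$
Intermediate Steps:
$A = 2967$ ($A = \left(6 - 49\right) \left(-43 - 26\right) = \left(-43\right) \left(-69\right) = 2967$)
$\left(-12\right) 40 + \left(172 + \left(A - 31\right)\right) = \left(-12\right) 40 + \left(172 + \left(2967 - 31\right)\right) = -480 + \left(172 + 2936\right) = -480 + 3108 = 2628$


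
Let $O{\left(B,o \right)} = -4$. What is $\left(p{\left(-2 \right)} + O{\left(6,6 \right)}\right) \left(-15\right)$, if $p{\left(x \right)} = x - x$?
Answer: $60$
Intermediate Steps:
$p{\left(x \right)} = 0$
$\left(p{\left(-2 \right)} + O{\left(6,6 \right)}\right) \left(-15\right) = \left(0 - 4\right) \left(-15\right) = \left(-4\right) \left(-15\right) = 60$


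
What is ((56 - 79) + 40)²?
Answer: 289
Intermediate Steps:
((56 - 79) + 40)² = (-23 + 40)² = 17² = 289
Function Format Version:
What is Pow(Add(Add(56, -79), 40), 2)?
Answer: 289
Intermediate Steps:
Pow(Add(Add(56, -79), 40), 2) = Pow(Add(-23, 40), 2) = Pow(17, 2) = 289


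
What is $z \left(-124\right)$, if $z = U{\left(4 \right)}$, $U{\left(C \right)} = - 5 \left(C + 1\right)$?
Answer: $3100$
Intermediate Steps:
$U{\left(C \right)} = -5 - 5 C$ ($U{\left(C \right)} = - 5 \left(1 + C\right) = -5 - 5 C$)
$z = -25$ ($z = -5 - 20 = -25$)
$z \left(-124\right) = \left(-25\right) \left(-124\right) = 3100$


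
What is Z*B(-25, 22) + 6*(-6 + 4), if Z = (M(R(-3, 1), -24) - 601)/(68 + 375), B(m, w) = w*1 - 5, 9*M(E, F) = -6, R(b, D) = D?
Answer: -46633/1329 ≈ -35.089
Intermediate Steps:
M(E, F) = -⅔ (M(E, F) = (⅑)*(-6) = -⅔)
B(m, w) = -5 + w (B(m, w) = w - 5 = -5 + w)
Z = -1805/1329 (Z = (-⅔ - 601)/(68 + 375) = -1805/3/443 = -1805/3*1/443 = -1805/1329 ≈ -1.3582)
Z*B(-25, 22) + 6*(-6 + 4) = -1805*(-5 + 22)/1329 + 6*(-6 + 4) = -1805/1329*17 + 6*(-2) = -30685/1329 - 12 = -46633/1329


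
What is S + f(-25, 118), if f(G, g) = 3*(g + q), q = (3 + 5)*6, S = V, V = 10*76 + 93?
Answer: 1351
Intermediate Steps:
V = 853 (V = 760 + 93 = 853)
S = 853
q = 48 (q = 8*6 = 48)
f(G, g) = 144 + 3*g (f(G, g) = 3*(g + 48) = 3*(48 + g) = 144 + 3*g)
S + f(-25, 118) = 853 + (144 + 3*118) = 853 + (144 + 354) = 853 + 498 = 1351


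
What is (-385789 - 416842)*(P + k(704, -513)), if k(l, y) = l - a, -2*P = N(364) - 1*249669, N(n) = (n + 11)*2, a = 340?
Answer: -200374421257/2 ≈ -1.0019e+11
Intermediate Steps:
N(n) = 22 + 2*n (N(n) = (11 + n)*2 = 22 + 2*n)
P = 248919/2 (P = -((22 + 2*364) - 1*249669)/2 = -((22 + 728) - 249669)/2 = -(750 - 249669)/2 = -1/2*(-248919) = 248919/2 ≈ 1.2446e+5)
k(l, y) = -340 + l (k(l, y) = l - 1*340 = l - 340 = -340 + l)
(-385789 - 416842)*(P + k(704, -513)) = (-385789 - 416842)*(248919/2 + (-340 + 704)) = -802631*(248919/2 + 364) = -802631*249647/2 = -200374421257/2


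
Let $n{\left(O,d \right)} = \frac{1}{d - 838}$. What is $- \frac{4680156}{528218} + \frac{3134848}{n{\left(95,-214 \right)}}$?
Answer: $- \frac{870994534434542}{264109} \approx -3.2979 \cdot 10^{9}$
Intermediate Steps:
$n{\left(O,d \right)} = \frac{1}{-838 + d}$
$- \frac{4680156}{528218} + \frac{3134848}{n{\left(95,-214 \right)}} = - \frac{4680156}{528218} + \frac{3134848}{\frac{1}{-838 - 214}} = \left(-4680156\right) \frac{1}{528218} + \frac{3134848}{\frac{1}{-1052}} = - \frac{2340078}{264109} + \frac{3134848}{- \frac{1}{1052}} = - \frac{2340078}{264109} + 3134848 \left(-1052\right) = - \frac{2340078}{264109} - 3297860096 = - \frac{870994534434542}{264109}$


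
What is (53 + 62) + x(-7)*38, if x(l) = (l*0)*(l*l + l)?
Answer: 115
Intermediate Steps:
x(l) = 0 (x(l) = 0*(l² + l) = 0*(l + l²) = 0)
(53 + 62) + x(-7)*38 = (53 + 62) + 0*38 = 115 + 0 = 115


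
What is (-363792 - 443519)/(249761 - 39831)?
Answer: -807311/209930 ≈ -3.8456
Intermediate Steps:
(-363792 - 443519)/(249761 - 39831) = -807311/209930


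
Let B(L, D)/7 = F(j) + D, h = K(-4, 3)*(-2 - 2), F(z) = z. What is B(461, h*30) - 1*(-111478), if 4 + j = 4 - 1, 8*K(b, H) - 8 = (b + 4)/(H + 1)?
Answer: 110631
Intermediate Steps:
K(b, H) = 1 + (4 + b)/(8*(1 + H)) (K(b, H) = 1 + ((b + 4)/(H + 1))/8 = 1 + ((4 + b)/(1 + H))/8 = 1 + (4 + b)/(8*(1 + H)))
j = -1 (j = -4 + (4 - 1) = -4 + 3 = -1)
h = -4 (h = ((12 - 4 + 8*3)/(8*(1 + 3)))*(-2 - 2) = ((⅛)*(12 - 4 + 24)/4)*(-4) = ((⅛)*(¼)*32)*(-4) = 1*(-4) = -4)
B(L, D) = -7 + 7*D (B(L, D) = 7*(-1 + D) = -7 + 7*D)
B(461, h*30) - 1*(-111478) = (-7 + 7*(-4*30)) - 1*(-111478) = (-7 + 7*(-120)) + 111478 = (-7 - 840) + 111478 = -847 + 111478 = 110631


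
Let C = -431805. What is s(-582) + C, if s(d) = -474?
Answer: -432279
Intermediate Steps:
s(-582) + C = -474 - 431805 = -432279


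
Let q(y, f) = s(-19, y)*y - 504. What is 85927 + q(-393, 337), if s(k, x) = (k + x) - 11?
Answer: 251662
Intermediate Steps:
s(k, x) = -11 + k + x
q(y, f) = -504 + y*(-30 + y) (q(y, f) = (-11 - 19 + y)*y - 504 = (-30 + y)*y - 504 = y*(-30 + y) - 504 = -504 + y*(-30 + y))
85927 + q(-393, 337) = 85927 + (-504 - 393*(-30 - 393)) = 85927 + (-504 - 393*(-423)) = 85927 + (-504 + 166239) = 85927 + 165735 = 251662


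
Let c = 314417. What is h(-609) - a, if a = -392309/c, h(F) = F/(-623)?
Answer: 62269780/27983113 ≈ 2.2253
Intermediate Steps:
h(F) = -F/623 (h(F) = F*(-1/623) = -F/623)
a = -392309/314417 ≈ -1.2477
h(-609) - a = -1/623*(-609) - 1*(-392309/314417) = 87/89 + 392309/314417 = 62269780/27983113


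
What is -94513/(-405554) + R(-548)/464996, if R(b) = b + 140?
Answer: 10945675229/47145246946 ≈ 0.23217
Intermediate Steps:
R(b) = 140 + b
-94513/(-405554) + R(-548)/464996 = -94513/(-405554) + (140 - 548)/464996 = -94513*(-1/405554) - 408*1/464996 = 94513/405554 - 102/116249 = 10945675229/47145246946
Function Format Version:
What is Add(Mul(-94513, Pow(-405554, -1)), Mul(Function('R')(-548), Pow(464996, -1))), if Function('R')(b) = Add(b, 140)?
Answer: Rational(10945675229, 47145246946) ≈ 0.23217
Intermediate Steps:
Function('R')(b) = Add(140, b)
Add(Mul(-94513, Pow(-405554, -1)), Mul(Function('R')(-548), Pow(464996, -1))) = Add(Mul(-94513, Pow(-405554, -1)), Mul(Add(140, -548), Pow(464996, -1))) = Add(Mul(-94513, Rational(-1, 405554)), Mul(-408, Rational(1, 464996))) = Add(Rational(94513, 405554), Rational(-102, 116249)) = Rational(10945675229, 47145246946)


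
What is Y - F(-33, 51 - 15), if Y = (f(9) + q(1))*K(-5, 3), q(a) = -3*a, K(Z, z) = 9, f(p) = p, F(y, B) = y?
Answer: 87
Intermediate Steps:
Y = 54 (Y = (9 - 3*1)*9 = (9 - 3)*9 = 6*9 = 54)
Y - F(-33, 51 - 15) = 54 - 1*(-33) = 54 + 33 = 87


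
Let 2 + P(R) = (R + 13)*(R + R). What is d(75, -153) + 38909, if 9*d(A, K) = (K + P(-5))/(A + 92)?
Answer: 58479992/1503 ≈ 38909.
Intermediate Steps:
P(R) = -2 + 2*R*(13 + R) (P(R) = -2 + (R + 13)*(R + R) = -2 + (13 + R)*(2*R) = -2 + 2*R*(13 + R))
d(A, K) = (-82 + K)/(9*(92 + A)) (d(A, K) = ((K + (-2 + 2*(-5)**2 + 26*(-5)))/(A + 92))/9 = ((K + (-2 + 2*25 - 130))/(92 + A))/9 = ((K + (-2 + 50 - 130))/(92 + A))/9 = ((K - 82)/(92 + A))/9 = ((-82 + K)/(92 + A))/9 = (-82 + K)/(9*(92 + A)))
d(75, -153) + 38909 = (-82 - 153)/(9*(92 + 75)) + 38909 = (1/9)*(-235)/167 + 38909 = (1/9)*(1/167)*(-235) + 38909 = -235/1503 + 38909 = 58479992/1503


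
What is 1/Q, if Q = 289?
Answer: 1/289 ≈ 0.0034602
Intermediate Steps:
1/Q = 1/289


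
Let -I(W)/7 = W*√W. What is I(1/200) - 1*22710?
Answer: -22710 - 7*√2/4000 ≈ -22710.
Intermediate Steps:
I(W) = -7*W^(3/2) (I(W) = -7*W*√W = -7*W^(3/2))
I(1/200) - 1*22710 = -7*√2/4000 - 1*22710 = -7*√2/4000 - 22710 = -22710 - 7*√2/4000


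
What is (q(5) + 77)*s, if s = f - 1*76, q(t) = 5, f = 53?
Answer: -1886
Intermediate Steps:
s = -23 (s = 53 - 1*76 = 53 - 76 = -23)
(q(5) + 77)*s = (5 + 77)*(-23) = 82*(-23) = -1886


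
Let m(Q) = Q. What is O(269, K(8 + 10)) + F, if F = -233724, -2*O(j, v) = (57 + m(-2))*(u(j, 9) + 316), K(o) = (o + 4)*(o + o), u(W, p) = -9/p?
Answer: -484773/2 ≈ -2.4239e+5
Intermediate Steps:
K(o) = 2*o*(4 + o) (K(o) = (4 + o)*(2*o) = 2*o*(4 + o))
O(j, v) = -17325/2 (O(j, v) = -(57 - 2)*(-9/9 + 316)/2 = -55*(-9*1/9 + 316)/2 = -55*(-1 + 316)/2 = -55*315/2 = -1/2*17325 = -17325/2)
O(269, K(8 + 10)) + F = -17325/2 - 233724 = -484773/2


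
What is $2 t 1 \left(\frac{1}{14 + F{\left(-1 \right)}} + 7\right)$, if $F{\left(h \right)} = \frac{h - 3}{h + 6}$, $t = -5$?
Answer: $- \frac{2335}{33} \approx -70.758$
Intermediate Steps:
$F{\left(h \right)} = \frac{-3 + h}{6 + h}$
$2 t 1 \left(\frac{1}{14 + F{\left(-1 \right)}} + 7\right) = 2 \left(-5\right) 1 \left(\frac{1}{14 + \frac{-3 - 1}{6 - 1}} + 7\right) = \left(-10\right) 1 \left(\frac{1}{14 + \frac{1}{5} \left(-4\right)} + 7\right) = - 10 \left(\frac{1}{14 + \frac{1}{5} \left(-4\right)} + 7\right) = - 10 \left(\frac{1}{14 - \frac{4}{5}} + 7\right) = - 10 \left(\frac{1}{\frac{66}{5}} + 7\right) = - 10 \left(\frac{5}{66} + 7\right) = \left(-10\right) \frac{467}{66} = - \frac{2335}{33}$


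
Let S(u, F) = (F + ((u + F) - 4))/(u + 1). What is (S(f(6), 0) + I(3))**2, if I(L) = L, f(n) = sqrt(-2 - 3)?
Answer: (-8*sqrt(5) + 79*I)/(2*(sqrt(5) + 2*I)) ≈ 6.5556 + 11.801*I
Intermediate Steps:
f(n) = I*sqrt(5) (f(n) = sqrt(-5) = I*sqrt(5))
S(u, F) = (-4 + u + 2*F)/(1 + u) (S(u, F) = (F + ((F + u) - 4))/(1 + u) = (F + (-4 + F + u))/(1 + u) = (-4 + u + 2*F)/(1 + u))
(S(f(6), 0) + I(3))**2 = ((-4 + I*sqrt(5) + 2*0)/(1 + I*sqrt(5)) + 3)**2 = ((-4 + I*sqrt(5) + 0)/(1 + I*sqrt(5)) + 3)**2 = ((-4 + I*sqrt(5))/(1 + I*sqrt(5)) + 3)**2 = (3 + (-4 + I*sqrt(5))/(1 + I*sqrt(5)))**2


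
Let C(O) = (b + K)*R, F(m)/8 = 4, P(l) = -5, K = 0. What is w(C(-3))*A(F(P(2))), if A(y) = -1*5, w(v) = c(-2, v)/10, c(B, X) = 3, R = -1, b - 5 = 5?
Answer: -3/2 ≈ -1.5000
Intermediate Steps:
b = 10 (b = 5 + 5 = 10)
F(m) = 32 (F(m) = 8*4 = 32)
C(O) = -10 (C(O) = (10 + 0)*(-1) = 10*(-1) = -10)
w(v) = 3/10
A(y) = -5
w(C(-3))*A(F(P(2))) = (3/10)*(-5) = -3/2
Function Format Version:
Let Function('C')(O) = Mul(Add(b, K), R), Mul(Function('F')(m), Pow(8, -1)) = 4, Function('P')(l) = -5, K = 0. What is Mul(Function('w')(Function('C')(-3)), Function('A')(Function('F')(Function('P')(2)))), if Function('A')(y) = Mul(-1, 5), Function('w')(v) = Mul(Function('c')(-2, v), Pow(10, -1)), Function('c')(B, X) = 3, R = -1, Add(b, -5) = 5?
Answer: Rational(-3, 2) ≈ -1.5000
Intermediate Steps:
b = 10 (b = Add(5, 5) = 10)
Function('F')(m) = 32 (Function('F')(m) = Mul(8, 4) = 32)
Function('C')(O) = -10 (Function('C')(O) = Mul(Add(10, 0), -1) = Mul(10, -1) = -10)
Function('w')(v) = Rational(3, 10) (Function('w')(v) = Mul(3, Pow(10, -1)) = Mul(3, Rational(1, 10)) = Rational(3, 10))
Function('A')(y) = -5
Mul(Function('w')(Function('C')(-3)), Function('A')(Function('F')(Function('P')(2)))) = Mul(Rational(3, 10), -5) = Rational(-3, 2)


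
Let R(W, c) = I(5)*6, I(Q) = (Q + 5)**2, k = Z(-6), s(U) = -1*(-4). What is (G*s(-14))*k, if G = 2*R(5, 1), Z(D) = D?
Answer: -28800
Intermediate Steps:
s(U) = 4
k = -6
I(Q) = (5 + Q)**2
R(W, c) = 600 (R(W, c) = (5 + 5)**2*6 = 10**2*6 = 100*6 = 600)
G = 1200 (G = 2*600 = 1200)
(G*s(-14))*k = (1200*4)*(-6) = 4800*(-6) = -28800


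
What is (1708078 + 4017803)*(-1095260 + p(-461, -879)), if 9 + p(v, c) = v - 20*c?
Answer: -6173358600150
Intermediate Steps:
p(v, c) = -9 + v - 20*c (p(v, c) = -9 + (v - 20*c) = -9 + v - 20*c)
(1708078 + 4017803)*(-1095260 + p(-461, -879)) = (1708078 + 4017803)*(-1095260 + (-9 - 461 - 20*(-879))) = 5725881*(-1095260 + (-9 - 461 + 17580)) = 5725881*(-1095260 + 17110) = 5725881*(-1078150) = -6173358600150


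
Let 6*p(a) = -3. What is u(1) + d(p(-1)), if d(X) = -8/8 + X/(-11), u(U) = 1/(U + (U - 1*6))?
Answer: -53/44 ≈ -1.2045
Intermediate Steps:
p(a) = -½ (p(a) = (⅙)*(-3) = -½)
u(U) = 1/(-6 + 2*U) (u(U) = 1/(U + (U - 6)) = 1/(U + (-6 + U)) = 1/(-6 + 2*U))
d(X) = -1 - X/11 (d(X) = -8*⅛ + X*(-1/11) = -1 - X/11)
u(1) + d(p(-1)) = 1/(2*(-3 + 1)) + (-1 - 1/11*(-½)) = (½)/(-2) + (-1 + 1/22) = (½)*(-½) - 21/22 = -¼ - 21/22 = -53/44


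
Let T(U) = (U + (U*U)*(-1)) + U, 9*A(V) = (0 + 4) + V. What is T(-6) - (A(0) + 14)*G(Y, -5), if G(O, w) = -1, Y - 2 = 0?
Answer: -302/9 ≈ -33.556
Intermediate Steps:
Y = 2 (Y = 2 + 0 = 2)
A(V) = 4/9 + V/9 (A(V) = ((0 + 4) + V)/9 = (4 + V)/9 = 4/9 + V/9)
T(U) = -U² + 2*U (T(U) = (U + U²*(-1)) + U = (U - U²) + U = -U² + 2*U)
T(-6) - (A(0) + 14)*G(Y, -5) = -6*(2 - 1*(-6)) - ((4/9 + (⅑)*0) + 14)*(-1) = -6*(2 + 6) - ((4/9 + 0) + 14)*(-1) = -6*8 - (4/9 + 14)*(-1) = -48 - 130*(-1)/9 = -48 - 1*(-130/9) = -48 + 130/9 = -302/9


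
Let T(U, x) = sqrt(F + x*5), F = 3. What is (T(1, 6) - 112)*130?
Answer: -14560 + 130*sqrt(33) ≈ -13813.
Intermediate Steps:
T(U, x) = sqrt(3 + 5*x) (T(U, x) = sqrt(3 + x*5) = sqrt(3 + 5*x))
(T(1, 6) - 112)*130 = (sqrt(3 + 5*6) - 112)*130 = (sqrt(3 + 30) - 112)*130 = (sqrt(33) - 112)*130 = (-112 + sqrt(33))*130 = -14560 + 130*sqrt(33)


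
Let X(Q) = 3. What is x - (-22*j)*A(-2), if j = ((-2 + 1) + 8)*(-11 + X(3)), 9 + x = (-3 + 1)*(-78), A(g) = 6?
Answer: -7245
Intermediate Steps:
x = 147 (x = -9 + (-3 + 1)*(-78) = -9 - 2*(-78) = -9 + 156 = 147)
j = -56 (j = ((-2 + 1) + 8)*(-11 + 3) = (-1 + 8)*(-8) = 7*(-8) = -56)
x - (-22*j)*A(-2) = 147 - (-22*(-56))*6 = 147 - 1232*6 = 147 - 1*7392 = 147 - 7392 = -7245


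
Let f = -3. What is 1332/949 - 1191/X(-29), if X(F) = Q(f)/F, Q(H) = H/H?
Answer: 32778843/949 ≈ 34540.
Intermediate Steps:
Q(H) = 1
X(F) = 1/F
1332/949 - 1191/X(-29) = 1332/949 - 1191/(1/(-29)) = 1332*(1/949) - 1191/(-1/29) = 1332/949 - 1191*(-29) = 1332/949 + 34539 = 32778843/949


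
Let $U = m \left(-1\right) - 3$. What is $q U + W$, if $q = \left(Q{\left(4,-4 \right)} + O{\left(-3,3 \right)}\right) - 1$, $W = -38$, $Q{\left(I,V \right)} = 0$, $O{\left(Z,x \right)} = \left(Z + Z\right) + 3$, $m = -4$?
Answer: $-42$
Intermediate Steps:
$O{\left(Z,x \right)} = 3 + 2 Z$ ($O{\left(Z,x \right)} = 2 Z + 3 = 3 + 2 Z$)
$U = 1$ ($U = \left(-4\right) \left(-1\right) - 3 = 4 - 3 = 1$)
$q = -4$ ($q = \left(0 + \left(3 + 2 \left(-3\right)\right)\right) - 1 = \left(0 + \left(3 - 6\right)\right) - 1 = \left(0 - 3\right) - 1 = -3 - 1 = -4$)
$q U + W = \left(-4\right) 1 - 38 = -4 - 38 = -42$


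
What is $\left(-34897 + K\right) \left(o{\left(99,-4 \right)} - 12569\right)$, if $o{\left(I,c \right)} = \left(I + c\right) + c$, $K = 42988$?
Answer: $-100959498$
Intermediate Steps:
$o{\left(I,c \right)} = I + 2 c$
$\left(-34897 + K\right) \left(o{\left(99,-4 \right)} - 12569\right) = \left(-34897 + 42988\right) \left(\left(99 + 2 \left(-4\right)\right) - 12569\right) = 8091 \left(\left(99 - 8\right) - 12569\right) = 8091 \left(91 - 12569\right) = 8091 \left(-12478\right) = -100959498$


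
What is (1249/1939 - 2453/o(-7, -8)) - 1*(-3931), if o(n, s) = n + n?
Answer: 15926397/3878 ≈ 4106.9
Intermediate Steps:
o(n, s) = 2*n
(1249/1939 - 2453/o(-7, -8)) - 1*(-3931) = (1249/1939 - 2453/(2*(-7))) - 1*(-3931) = (1249*(1/1939) - 2453/(-14)) + 3931 = (1249/1939 - 2453*(-1/14)) + 3931 = (1249/1939 + 2453/14) + 3931 = 681979/3878 + 3931 = 15926397/3878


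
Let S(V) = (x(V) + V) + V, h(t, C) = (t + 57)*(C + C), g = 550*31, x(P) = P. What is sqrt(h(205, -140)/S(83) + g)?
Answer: sqrt(1038850410)/249 ≈ 129.44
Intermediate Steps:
g = 17050
h(t, C) = 2*C*(57 + t) (h(t, C) = (57 + t)*(2*C) = 2*C*(57 + t))
S(V) = 3*V (S(V) = (V + V) + V = 2*V + V = 3*V)
sqrt(h(205, -140)/S(83) + g) = sqrt((2*(-140)*(57 + 205))/((3*83)) + 17050) = sqrt((2*(-140)*262)/249 + 17050) = sqrt(-73360*1/249 + 17050) = sqrt(-73360/249 + 17050) = sqrt(4172090/249) = sqrt(1038850410)/249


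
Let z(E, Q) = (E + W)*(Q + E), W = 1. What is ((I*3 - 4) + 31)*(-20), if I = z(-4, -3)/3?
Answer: -960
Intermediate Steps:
z(E, Q) = (1 + E)*(E + Q) (z(E, Q) = (E + 1)*(Q + E) = (1 + E)*(E + Q))
I = 7 (I = (-4 - 3 + (-4)² - 4*(-3))/3 = (-4 - 3 + 16 + 12)*(⅓) = 21*(⅓) = 7)
((I*3 - 4) + 31)*(-20) = ((7*3 - 4) + 31)*(-20) = ((21 - 4) + 31)*(-20) = (17 + 31)*(-20) = 48*(-20) = -960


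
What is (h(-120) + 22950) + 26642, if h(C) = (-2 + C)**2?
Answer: 64476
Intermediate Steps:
(h(-120) + 22950) + 26642 = ((-2 - 120)**2 + 22950) + 26642 = ((-122)**2 + 22950) + 26642 = (14884 + 22950) + 26642 = 37834 + 26642 = 64476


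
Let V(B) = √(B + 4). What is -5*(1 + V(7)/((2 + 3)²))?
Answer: -5 - √11/5 ≈ -5.6633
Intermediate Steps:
V(B) = √(4 + B)
-5*(1 + V(7)/((2 + 3)²)) = -5*(1 + √(4 + 7)/((2 + 3)²)) = -5*(1 + √11/(5²)) = -5*(1 + √11/25) = -5 - √11/5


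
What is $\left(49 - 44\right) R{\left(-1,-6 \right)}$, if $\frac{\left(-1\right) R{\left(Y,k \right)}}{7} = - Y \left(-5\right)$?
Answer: $175$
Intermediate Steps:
$R{\left(Y,k \right)} = - 35 Y$ ($R{\left(Y,k \right)} = - 7 - Y \left(-5\right) = - 7 \cdot 5 Y = - 35 Y$)
$\left(49 - 44\right) R{\left(-1,-6 \right)} = \left(49 - 44\right) \left(\left(-35\right) \left(-1\right)\right) = 5 \cdot 35 = 175$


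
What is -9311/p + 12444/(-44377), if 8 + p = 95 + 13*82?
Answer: -427542179/51166681 ≈ -8.3559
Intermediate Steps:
p = 1153 (p = -8 + (95 + 13*82) = -8 + (95 + 1066) = -8 + 1161 = 1153)
-9311/p + 12444/(-44377) = -9311/1153 + 12444/(-44377) = -9311*1/1153 + 12444*(-1/44377) = -9311/1153 - 12444/44377 = -427542179/51166681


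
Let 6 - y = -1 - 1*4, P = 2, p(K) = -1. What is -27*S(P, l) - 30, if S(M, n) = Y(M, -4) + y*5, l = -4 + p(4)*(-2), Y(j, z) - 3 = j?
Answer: -1650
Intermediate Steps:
y = 11 (y = 6 - (-1 - 1*4) = 6 - (-1 - 4) = 6 - 1*(-5) = 6 + 5 = 11)
Y(j, z) = 3 + j
l = -2 (l = -4 - 1*(-2) = -4 + 2 = -2)
S(M, n) = 58 + M (S(M, n) = (3 + M) + 11*5 = (3 + M) + 55 = 58 + M)
-27*S(P, l) - 30 = -27*(58 + 2) - 30 = -27*60 - 30 = -1620 - 30 = -1650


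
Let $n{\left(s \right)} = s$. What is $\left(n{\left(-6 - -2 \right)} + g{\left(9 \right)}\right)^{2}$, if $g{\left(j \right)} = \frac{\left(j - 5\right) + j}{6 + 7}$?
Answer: $9$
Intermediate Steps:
$g{\left(j \right)} = - \frac{5}{13} + \frac{2 j}{13}$ ($g{\left(j \right)} = \frac{\left(j - 5\right) + j}{13} = \left(\left(-5 + j\right) + j\right) \frac{1}{13} = \left(-5 + 2 j\right) \frac{1}{13} = - \frac{5}{13} + \frac{2 j}{13}$)
$\left(n{\left(-6 - -2 \right)} + g{\left(9 \right)}\right)^{2} = \left(\left(-6 - -2\right) + \left(- \frac{5}{13} + \frac{2}{13} \cdot 9\right)\right)^{2} = \left(\left(-6 + 2\right) + \left(- \frac{5}{13} + \frac{18}{13}\right)\right)^{2} = \left(-4 + 1\right)^{2} = \left(-3\right)^{2} = 9$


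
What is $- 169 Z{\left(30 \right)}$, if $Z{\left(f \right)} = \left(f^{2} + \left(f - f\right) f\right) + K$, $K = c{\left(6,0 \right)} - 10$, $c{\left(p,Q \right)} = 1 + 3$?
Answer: $-151086$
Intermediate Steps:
$c{\left(p,Q \right)} = 4$
$K = -6$ ($K = 4 - 10 = -6$)
$Z{\left(f \right)} = -6 + f^{2}$ ($Z{\left(f \right)} = \left(f^{2} + \left(f - f\right) f\right) - 6 = \left(f^{2} + 0 f\right) - 6 = \left(f^{2} + 0\right) - 6 = f^{2} - 6 = -6 + f^{2}$)
$- 169 Z{\left(30 \right)} = - 169 \left(-6 + 30^{2}\right) = - 169 \left(-6 + 900\right) = - 169 \cdot 894 = \left(-1\right) 151086 = -151086$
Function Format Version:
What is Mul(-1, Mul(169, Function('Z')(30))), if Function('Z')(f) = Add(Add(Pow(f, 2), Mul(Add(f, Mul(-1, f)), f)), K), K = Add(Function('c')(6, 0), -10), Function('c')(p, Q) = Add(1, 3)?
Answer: -151086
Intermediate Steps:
Function('c')(p, Q) = 4
K = -6 (K = Add(4, -10) = -6)
Function('Z')(f) = Add(-6, Pow(f, 2)) (Function('Z')(f) = Add(Add(Pow(f, 2), Mul(Add(f, Mul(-1, f)), f)), -6) = Add(Add(Pow(f, 2), Mul(0, f)), -6) = Add(Add(Pow(f, 2), 0), -6) = Add(Pow(f, 2), -6) = Add(-6, Pow(f, 2)))
Mul(-1, Mul(169, Function('Z')(30))) = Mul(-1, Mul(169, Add(-6, Pow(30, 2)))) = Mul(-1, Mul(169, Add(-6, 900))) = Mul(-1, Mul(169, 894)) = Mul(-1, 151086) = -151086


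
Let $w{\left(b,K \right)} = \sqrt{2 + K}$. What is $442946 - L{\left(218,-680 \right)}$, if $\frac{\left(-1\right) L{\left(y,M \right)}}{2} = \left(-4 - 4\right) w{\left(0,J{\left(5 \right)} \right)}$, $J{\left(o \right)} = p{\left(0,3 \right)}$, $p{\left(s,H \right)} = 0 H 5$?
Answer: $442946 - 16 \sqrt{2} \approx 4.4292 \cdot 10^{5}$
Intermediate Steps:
$p{\left(s,H \right)} = 0$ ($p{\left(s,H \right)} = 0 \cdot 5 = 0$)
$J{\left(o \right)} = 0$
$L{\left(y,M \right)} = 16 \sqrt{2}$ ($L{\left(y,M \right)} = - 2 \left(-4 - 4\right) \sqrt{2 + 0} = - 2 \left(- 8 \sqrt{2}\right) = 16 \sqrt{2}$)
$442946 - L{\left(218,-680 \right)} = 442946 - 16 \sqrt{2}$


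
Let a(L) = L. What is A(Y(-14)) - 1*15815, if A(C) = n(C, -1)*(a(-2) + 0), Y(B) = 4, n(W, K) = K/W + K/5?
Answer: -158141/10 ≈ -15814.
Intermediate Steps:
n(W, K) = K/5 + K/W (n(W, K) = K/W + K*(1/5) = K/W + K/5 = K/5 + K/W)
A(C) = 2/5 + 2/C (A(C) = ((1/5)*(-1) - 1/C)*(-2 + 0) = (-1/5 - 1/C)*(-2) = 2/5 + 2/C)
A(Y(-14)) - 1*15815 = (2/5 + 2/4) - 1*15815 = (2/5 + 2*(1/4)) - 15815 = (2/5 + 1/2) - 15815 = 9/10 - 15815 = -158141/10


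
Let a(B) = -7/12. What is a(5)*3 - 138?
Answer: -559/4 ≈ -139.75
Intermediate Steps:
a(B) = -7/12 (a(B) = -7*1/12 = -7/12)
a(5)*3 - 138 = -7/12*3 - 138 = -7/4 - 138 = -559/4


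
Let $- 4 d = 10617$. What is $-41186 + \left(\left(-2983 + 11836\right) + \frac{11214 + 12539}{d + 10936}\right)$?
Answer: $- \frac{1071000279}{33127} \approx -32330.0$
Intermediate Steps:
$d = - \frac{10617}{4}$ ($d = \left(- \frac{1}{4}\right) 10617 = - \frac{10617}{4} \approx -2654.3$)
$-41186 + \left(\left(-2983 + 11836\right) + \frac{11214 + 12539}{d + 10936}\right) = -41186 + \left(\left(-2983 + 11836\right) + \frac{11214 + 12539}{- \frac{10617}{4} + 10936}\right) = -41186 + \left(8853 + \frac{23753}{\frac{33127}{4}}\right) = -41186 + \left(8853 + 23753 \cdot \frac{4}{33127}\right) = -41186 + \left(8853 + \frac{95012}{33127}\right) = -41186 + \frac{293368343}{33127} = - \frac{1071000279}{33127}$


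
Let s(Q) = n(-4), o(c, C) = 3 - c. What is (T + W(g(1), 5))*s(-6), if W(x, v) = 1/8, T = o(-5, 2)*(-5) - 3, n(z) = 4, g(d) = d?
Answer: -343/2 ≈ -171.50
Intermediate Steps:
T = -43 (T = (3 - 1*(-5))*(-5) - 3 = (3 + 5)*(-5) - 3 = 8*(-5) - 3 = -40 - 3 = -43)
W(x, v) = ⅛
s(Q) = 4
(T + W(g(1), 5))*s(-6) = (-43 + ⅛)*4 = -343/8*4 = -343/2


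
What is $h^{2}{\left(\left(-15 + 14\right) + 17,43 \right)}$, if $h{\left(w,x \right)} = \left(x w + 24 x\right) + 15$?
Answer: $3010225$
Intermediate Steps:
$h{\left(w,x \right)} = 15 + 24 x + w x$ ($h{\left(w,x \right)} = \left(w x + 24 x\right) + 15 = \left(24 x + w x\right) + 15 = 15 + 24 x + w x$)
$h^{2}{\left(\left(-15 + 14\right) + 17,43 \right)} = \left(15 + 24 \cdot 43 + \left(\left(-15 + 14\right) + 17\right) 43\right)^{2} = \left(15 + 1032 + \left(-1 + 17\right) 43\right)^{2} = \left(15 + 1032 + 16 \cdot 43\right)^{2} = \left(15 + 1032 + 688\right)^{2} = 1735^{2} = 3010225$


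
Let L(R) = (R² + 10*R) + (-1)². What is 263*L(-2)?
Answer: -3945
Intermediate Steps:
L(R) = 1 + R² + 10*R (L(R) = (R² + 10*R) + 1 = 1 + R² + 10*R)
263*L(-2) = 263*(1 + (-2)² + 10*(-2)) = 263*(1 + 4 - 20) = 263*(-15) = -3945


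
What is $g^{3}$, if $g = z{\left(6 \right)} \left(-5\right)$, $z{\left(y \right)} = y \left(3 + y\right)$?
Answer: $-19683000$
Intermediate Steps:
$g = -270$ ($g = 6 \left(3 + 6\right) \left(-5\right) = 6 \cdot 9 \left(-5\right) = 54 \left(-5\right) = -270$)
$g^{3} = \left(-270\right)^{3} = -19683000$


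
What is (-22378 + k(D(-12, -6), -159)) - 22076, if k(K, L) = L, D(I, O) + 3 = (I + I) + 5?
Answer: -44613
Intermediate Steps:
D(I, O) = 2 + 2*I (D(I, O) = -3 + ((I + I) + 5) = -3 + (2*I + 5) = -3 + (5 + 2*I) = 2 + 2*I)
(-22378 + k(D(-12, -6), -159)) - 22076 = (-22378 - 159) - 22076 = -22537 - 22076 = -44613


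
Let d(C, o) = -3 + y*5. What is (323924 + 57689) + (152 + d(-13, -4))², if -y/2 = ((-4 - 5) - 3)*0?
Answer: 403814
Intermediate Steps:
y = 0 (y = -2*((-4 - 5) - 3)*0 = -2*(-9 - 3)*0 = -(-24)*0 = -2*0 = 0)
d(C, o) = -3 (d(C, o) = -3 + 0*5 = -3 + 0 = -3)
(323924 + 57689) + (152 + d(-13, -4))² = (323924 + 57689) + (152 - 3)² = 381613 + 149² = 381613 + 22201 = 403814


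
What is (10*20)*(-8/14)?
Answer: -800/7 ≈ -114.29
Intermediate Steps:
(10*20)*(-8/14) = 200*(-8*1/14) = 200*(-4/7) = -800/7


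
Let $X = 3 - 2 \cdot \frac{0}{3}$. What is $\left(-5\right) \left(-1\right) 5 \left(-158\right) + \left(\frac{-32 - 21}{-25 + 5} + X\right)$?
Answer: $- \frac{78887}{20} \approx -3944.4$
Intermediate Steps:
$X = 3$ ($X = 3 - 2 \cdot 0 \cdot \frac{1}{3} = 3 - 0 = 3 + 0 = 3$)
$\left(-5\right) \left(-1\right) 5 \left(-158\right) + \left(\frac{-32 - 21}{-25 + 5} + X\right) = \left(-5\right) \left(-1\right) 5 \left(-158\right) + \left(\frac{-32 - 21}{-25 + 5} + 3\right) = 5 \cdot 5 \left(-158\right) + \left(- \frac{53}{-20} + 3\right) = 25 \left(-158\right) + \left(\left(-53\right) \left(- \frac{1}{20}\right) + 3\right) = -3950 + \left(\frac{53}{20} + 3\right) = -3950 + \frac{113}{20} = - \frac{78887}{20}$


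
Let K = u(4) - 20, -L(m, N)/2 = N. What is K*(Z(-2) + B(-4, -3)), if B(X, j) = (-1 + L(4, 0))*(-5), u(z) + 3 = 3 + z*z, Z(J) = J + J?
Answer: -4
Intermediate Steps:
Z(J) = 2*J
L(m, N) = -2*N
u(z) = z² (u(z) = -3 + (3 + z*z) = -3 + (3 + z²) = z²)
B(X, j) = 5 (B(X, j) = (-1 - 2*0)*(-5) = (-1 + 0)*(-5) = -1*(-5) = 5)
K = -4 (K = 4² - 20 = 16 - 20 = -4)
K*(Z(-2) + B(-4, -3)) = -4*(2*(-2) + 5) = -4*(-4 + 5) = -4*1 = -4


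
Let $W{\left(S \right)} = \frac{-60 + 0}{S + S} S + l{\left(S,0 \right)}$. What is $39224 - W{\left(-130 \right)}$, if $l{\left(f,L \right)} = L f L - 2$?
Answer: $39256$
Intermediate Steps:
$l{\left(f,L \right)} = -2 + f L^{2}$ ($l{\left(f,L \right)} = f L^{2} - 2 = -2 + f L^{2}$)
$W{\left(S \right)} = -32$ ($W{\left(S \right)} = \frac{-60 + 0}{S + S} S + \left(-2 + S 0^{2}\right) = - \frac{60}{2 S} S + \left(-2 + S 0\right) = - 60 \frac{1}{2 S} S + \left(-2 + 0\right) = - \frac{30}{S} S - 2 = -30 - 2 = -32$)
$39224 - W{\left(-130 \right)} = 39224 - -32 = 39224 + 32 = 39256$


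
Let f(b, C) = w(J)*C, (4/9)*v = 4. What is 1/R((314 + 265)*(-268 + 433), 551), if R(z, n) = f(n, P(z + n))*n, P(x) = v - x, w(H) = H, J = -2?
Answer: 1/105876854 ≈ 9.4449e-9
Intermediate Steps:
v = 9 (v = (9/4)*4 = 9)
P(x) = 9 - x
f(b, C) = -2*C
R(z, n) = n*(-18 + 2*n + 2*z) (R(z, n) = (-2*(9 - (z + n)))*n = (-2*(9 - (n + z)))*n = (-2*(9 + (-n - z)))*n = (-2*(9 - n - z))*n = (-18 + 2*n + 2*z)*n = n*(-18 + 2*n + 2*z))
1/R((314 + 265)*(-268 + 433), 551) = 1/(2*551*(-9 + 551 + (314 + 265)*(-268 + 433))) = 1/(2*551*(-9 + 551 + 579*165)) = 1/(2*551*(-9 + 551 + 95535)) = 1/(2*551*96077) = 1/105876854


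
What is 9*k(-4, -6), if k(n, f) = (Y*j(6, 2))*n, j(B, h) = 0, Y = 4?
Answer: 0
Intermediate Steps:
k(n, f) = 0 (k(n, f) = (4*0)*n = 0*n = 0)
9*k(-4, -6) = 9*0 = 0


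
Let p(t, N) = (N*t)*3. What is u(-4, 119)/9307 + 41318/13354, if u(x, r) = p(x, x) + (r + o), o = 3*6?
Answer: 193508558/62142839 ≈ 3.1139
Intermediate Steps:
p(t, N) = 3*N*t
o = 18
u(x, r) = 18 + r + 3*x² (u(x, r) = 3*x*x + (r + 18) = 3*x² + (18 + r) = 18 + r + 3*x²)
u(-4, 119)/9307 + 41318/13354 = (18 + 119 + 3*(-4)²)/9307 + 41318/13354 = (18 + 119 + 3*16)*(1/9307) + 41318*(1/13354) = (18 + 119 + 48)*(1/9307) + 20659/6677 = 185*(1/9307) + 20659/6677 = 185/9307 + 20659/6677 = 193508558/62142839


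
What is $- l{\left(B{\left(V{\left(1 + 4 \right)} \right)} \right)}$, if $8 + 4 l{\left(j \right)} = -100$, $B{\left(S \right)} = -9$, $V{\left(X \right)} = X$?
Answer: $27$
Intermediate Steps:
$l{\left(j \right)} = -27$ ($l{\left(j \right)} = -2 + \frac{1}{4} \left(-100\right) = -2 - 25 = -27$)
$- l{\left(B{\left(V{\left(1 + 4 \right)} \right)} \right)} = \left(-1\right) \left(-27\right) = 27$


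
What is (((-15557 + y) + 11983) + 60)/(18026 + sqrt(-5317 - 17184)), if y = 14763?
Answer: 202774474/324959177 - 11249*I*sqrt(22501)/324959177 ≈ 0.624 - 0.0051926*I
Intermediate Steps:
(((-15557 + y) + 11983) + 60)/(18026 + sqrt(-5317 - 17184)) = (((-15557 + 14763) + 11983) + 60)/(18026 + sqrt(-5317 - 17184)) = ((-794 + 11983) + 60)/(18026 + sqrt(-22501)) = (11189 + 60)/(18026 + I*sqrt(22501)) = 11249/(18026 + I*sqrt(22501))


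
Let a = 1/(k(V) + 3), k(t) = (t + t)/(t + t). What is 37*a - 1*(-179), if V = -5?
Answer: 753/4 ≈ 188.25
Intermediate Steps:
k(t) = 1 (k(t) = (2*t)/((2*t)) = (2*t)*(1/(2*t)) = 1)
a = 1/4 (a = 1/(1 + 3) = 1/4 ≈ 0.25000)
37*a - 1*(-179) = 37*(1/4) - 1*(-179) = 37/4 + 179 = 753/4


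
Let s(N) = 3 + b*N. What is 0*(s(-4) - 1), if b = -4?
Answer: 0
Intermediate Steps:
s(N) = 3 - 4*N
0*(s(-4) - 1) = 0*((3 - 4*(-4)) - 1) = 0*((3 + 16) - 1) = 0*(19 - 1) = 0*18 = 0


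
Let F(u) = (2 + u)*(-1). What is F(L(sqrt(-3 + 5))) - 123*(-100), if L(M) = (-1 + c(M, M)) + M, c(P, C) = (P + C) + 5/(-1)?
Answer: 12304 - 3*sqrt(2) ≈ 12300.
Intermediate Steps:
c(P, C) = -5 + C + P (c(P, C) = (C + P) + 5*(-1) = (C + P) - 5 = -5 + C + P)
L(M) = -6 + 3*M (L(M) = (-1 + (-5 + M + M)) + M = (-1 + (-5 + 2*M)) + M = (-6 + 2*M) + M = -6 + 3*M)
F(u) = -2 - u
F(L(sqrt(-3 + 5))) - 123*(-100) = (-2 - (-6 + 3*sqrt(-3 + 5))) - 123*(-100) = (-2 - (-6 + 3*sqrt(2))) + 12300 = (-2 + (6 - 3*sqrt(2))) + 12300 = (4 - 3*sqrt(2)) + 12300 = 12304 - 3*sqrt(2)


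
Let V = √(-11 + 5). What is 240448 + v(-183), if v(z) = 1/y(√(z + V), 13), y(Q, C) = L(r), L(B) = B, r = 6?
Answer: 1442689/6 ≈ 2.4045e+5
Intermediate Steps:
V = I*√6 (V = √(-6) = I*√6 ≈ 2.4495*I)
y(Q, C) = 6
v(z) = ⅙ (v(z) = 1/6 = ⅙)
240448 + v(-183) = 240448 + ⅙ = 1442689/6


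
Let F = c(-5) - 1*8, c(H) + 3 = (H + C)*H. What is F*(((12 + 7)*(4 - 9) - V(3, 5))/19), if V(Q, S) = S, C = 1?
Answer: -900/19 ≈ -47.368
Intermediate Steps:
c(H) = -3 + H*(1 + H) (c(H) = -3 + (H + 1)*H = -3 + (1 + H)*H = -3 + H*(1 + H))
F = 9 (F = (-3 - 5 + (-5)²) - 1*8 = (-3 - 5 + 25) - 8 = 17 - 8 = 9)
F*(((12 + 7)*(4 - 9) - V(3, 5))/19) = 9*(((12 + 7)*(4 - 9) - 1*5)/19) = 9*((19*(-5) - 5)*(1/19)) = 9*((-95 - 5)*(1/19)) = 9*(-100*1/19) = 9*(-100/19) = -900/19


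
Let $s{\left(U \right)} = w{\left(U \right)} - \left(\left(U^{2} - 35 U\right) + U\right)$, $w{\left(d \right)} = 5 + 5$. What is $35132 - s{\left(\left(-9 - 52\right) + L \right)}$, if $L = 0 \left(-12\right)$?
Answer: $40917$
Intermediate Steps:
$w{\left(d \right)} = 10$
$L = 0$
$s{\left(U \right)} = 10 - U^{2} + 34 U$ ($s{\left(U \right)} = 10 - \left(\left(U^{2} - 35 U\right) + U\right) = 10 - \left(U^{2} - 34 U\right) = 10 - U^{2} + 34 U$)
$35132 - s{\left(\left(-9 - 52\right) + L \right)} = 35132 - \left(10 - \left(\left(-9 - 52\right) + 0\right)^{2} + 34 \left(\left(-9 - 52\right) + 0\right)\right) = 35132 - \left(10 - \left(-61 + 0\right)^{2} + 34 \left(-61 + 0\right)\right) = 35132 - \left(10 - \left(-61\right)^{2} + 34 \left(-61\right)\right) = 35132 - \left(10 - 3721 - 2074\right) = 35132 - -5785 = 35132 + 5785 = 40917$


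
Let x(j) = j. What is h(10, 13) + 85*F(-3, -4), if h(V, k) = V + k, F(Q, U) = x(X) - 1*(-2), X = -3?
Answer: -62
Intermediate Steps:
F(Q, U) = -1 (F(Q, U) = -3 - 1*(-2) = -3 + 2 = -1)
h(10, 13) + 85*F(-3, -4) = (10 + 13) + 85*(-1) = 23 - 85 = -62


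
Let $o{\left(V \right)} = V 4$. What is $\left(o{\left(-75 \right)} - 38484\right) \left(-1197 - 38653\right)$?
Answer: $1545542400$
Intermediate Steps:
$o{\left(V \right)} = 4 V$
$\left(o{\left(-75 \right)} - 38484\right) \left(-1197 - 38653\right) = \left(4 \left(-75\right) - 38484\right) \left(-1197 - 38653\right) = \left(-300 - 38484\right) \left(-39850\right) = \left(-38784\right) \left(-39850\right) = 1545542400$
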